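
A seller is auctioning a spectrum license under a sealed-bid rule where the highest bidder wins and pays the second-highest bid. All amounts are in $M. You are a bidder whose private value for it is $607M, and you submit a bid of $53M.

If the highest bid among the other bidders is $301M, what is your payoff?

$0M

Your bid $53M is below the highest competing bid $301M, so you lose.
A losing bidder pays nothing and receives nothing: payoff = $0M.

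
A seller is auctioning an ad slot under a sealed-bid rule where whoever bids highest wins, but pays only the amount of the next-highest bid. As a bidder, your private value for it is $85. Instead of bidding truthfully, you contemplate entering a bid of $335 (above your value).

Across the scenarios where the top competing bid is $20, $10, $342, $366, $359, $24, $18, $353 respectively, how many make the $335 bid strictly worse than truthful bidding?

0

The deviation hurts exactly when the highest competing bid lies strictly between $85 and $335 — overbidding then wins at a price above your value.
$20: below both → same outcome either way.
$10: below both → same outcome either way.
$342: above both → same outcome either way.
$366: above both → same outcome either way.
$359: above both → same outcome either way.
$24: below both → same outcome either way.
$18: below both → same outcome either way.
$353: above both → same outcome either way.
Count: 0.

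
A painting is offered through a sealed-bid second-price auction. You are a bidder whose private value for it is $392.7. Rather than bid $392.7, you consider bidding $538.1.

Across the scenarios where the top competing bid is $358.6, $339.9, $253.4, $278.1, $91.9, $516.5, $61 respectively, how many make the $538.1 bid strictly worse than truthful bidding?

The deviation hurts exactly when the highest competing bid lies strictly between $392.7 and $538.1 — overbidding then wins at a price above your value.
$358.6: below both → same outcome either way.
$339.9: below both → same outcome either way.
$253.4: below both → same outcome either way.
$278.1: below both → same outcome either way.
$91.9: below both → same outcome either way.
$516.5: inside the interval → strictly worse (loss $123.8).
$61: below both → same outcome either way.
Count: 1.

1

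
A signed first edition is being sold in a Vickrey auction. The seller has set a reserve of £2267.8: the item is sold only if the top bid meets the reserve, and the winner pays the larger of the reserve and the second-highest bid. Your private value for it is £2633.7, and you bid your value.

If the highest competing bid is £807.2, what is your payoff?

Your bid £2633.7 is the highest and exceeds the reserve.
Price = max(second-highest bid, reserve) = max(£807.2, £2267.8) = £2267.8.
Payoff = £2633.7 − £2267.8 = £365.9.

£365.9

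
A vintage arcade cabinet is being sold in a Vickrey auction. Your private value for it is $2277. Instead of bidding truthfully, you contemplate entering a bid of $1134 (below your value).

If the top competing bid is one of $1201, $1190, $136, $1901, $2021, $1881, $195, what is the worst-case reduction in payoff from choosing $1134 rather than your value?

$1201: truthful gives $1076, deviation gives $0 → loss $1076.
$1190: truthful gives $1087, deviation gives $0 → loss $1087.
$136: same outcome either way → loss $0.
$1901: truthful gives $376, deviation gives $0 → loss $376.
$2021: truthful gives $256, deviation gives $0 → loss $256.
$1881: truthful gives $396, deviation gives $0 → loss $396.
$195: same outcome either way → loss $0.
Maximum loss: $1087.

$1087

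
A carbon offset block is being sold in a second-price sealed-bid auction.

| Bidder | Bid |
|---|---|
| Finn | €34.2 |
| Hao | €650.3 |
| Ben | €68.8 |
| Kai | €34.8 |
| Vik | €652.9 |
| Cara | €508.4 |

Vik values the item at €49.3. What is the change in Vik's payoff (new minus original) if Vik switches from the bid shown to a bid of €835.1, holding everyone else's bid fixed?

The highest bid among the other bidders is €650.3; Vik's bid doesn't change that.
Original bid €652.9: Vik is highest, pays the top rival bid €650.3; payoff €49.3 − €650.3 = −€601.
Alternative bid €835.1: Vik is highest, pays the top rival bid €650.3; payoff €49.3 − €650.3 = −€601.
Change in payoff = −€601 − (−€601) = €0.

€0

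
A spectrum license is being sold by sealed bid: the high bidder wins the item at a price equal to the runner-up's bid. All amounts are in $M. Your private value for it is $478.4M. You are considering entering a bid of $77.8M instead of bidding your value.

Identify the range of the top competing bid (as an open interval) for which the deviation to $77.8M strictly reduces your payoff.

($77.8M, $478.4M)

If the competing bid is below $77.8M, both bids win at the same price — no difference.
If it is above $478.4M, both bids lose — no difference.
If it lies strictly between $77.8M and $478.4M, bidding your value wins at a price below your value (positive payoff) while bidding $77.8M loses (payoff 0).
So the deviation strictly hurts on the open interval ($77.8M, $478.4M).
In a second-price auction your bid sets only whether you win, not what you pay, so bidding your true value is weakly dominant.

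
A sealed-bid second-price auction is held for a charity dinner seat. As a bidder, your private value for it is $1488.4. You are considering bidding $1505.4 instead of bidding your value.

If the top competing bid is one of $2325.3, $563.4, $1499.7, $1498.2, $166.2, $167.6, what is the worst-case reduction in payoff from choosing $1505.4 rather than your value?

$11.3

$2325.3: same outcome either way → loss $0.
$563.4: same outcome either way → loss $0.
$1499.7: truthful gives $0, deviation gives −$11.3 → loss $11.3.
$1498.2: truthful gives $0, deviation gives −$9.8 → loss $9.8.
$166.2: same outcome either way → loss $0.
$167.6: same outcome either way → loss $0.
Maximum loss: $11.3.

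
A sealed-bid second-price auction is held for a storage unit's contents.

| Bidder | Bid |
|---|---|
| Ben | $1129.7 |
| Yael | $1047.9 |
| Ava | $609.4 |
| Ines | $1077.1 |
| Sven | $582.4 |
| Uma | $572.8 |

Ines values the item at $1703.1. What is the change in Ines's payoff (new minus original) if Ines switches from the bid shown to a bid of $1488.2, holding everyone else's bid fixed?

The highest bid among the other bidders is $1129.7; Ines's bid doesn't change that.
Original bid $1077.1: Ines is not highest (top rival bid is $1129.7); payoff $0.
Alternative bid $1488.2: Ines is highest, pays the top rival bid $1129.7; payoff $1703.1 − $1129.7 = $573.4.
Change in payoff = $573.4 − ($0) = $573.4.

$573.4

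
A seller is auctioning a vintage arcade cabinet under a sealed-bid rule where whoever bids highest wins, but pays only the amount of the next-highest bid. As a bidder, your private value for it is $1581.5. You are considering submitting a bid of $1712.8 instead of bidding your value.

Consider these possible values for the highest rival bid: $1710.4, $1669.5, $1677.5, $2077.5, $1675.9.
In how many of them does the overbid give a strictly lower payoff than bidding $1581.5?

4

The deviation hurts exactly when the highest competing bid lies strictly between $1581.5 and $1712.8 — overbidding then wins at a price above your value.
$1710.4: inside the interval → strictly worse (loss $128.9).
$1669.5: inside the interval → strictly worse (loss $88).
$1677.5: inside the interval → strictly worse (loss $96).
$2077.5: above both → same outcome either way.
$1675.9: inside the interval → strictly worse (loss $94.4).
Count: 4.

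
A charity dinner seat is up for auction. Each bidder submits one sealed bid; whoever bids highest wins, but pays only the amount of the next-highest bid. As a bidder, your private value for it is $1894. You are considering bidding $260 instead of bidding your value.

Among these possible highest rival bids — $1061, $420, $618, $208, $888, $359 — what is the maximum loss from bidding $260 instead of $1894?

$1061: truthful gives $833, deviation gives $0 → loss $833.
$420: truthful gives $1474, deviation gives $0 → loss $1474.
$618: truthful gives $1276, deviation gives $0 → loss $1276.
$208: same outcome either way → loss $0.
$888: truthful gives $1006, deviation gives $0 → loss $1006.
$359: truthful gives $1535, deviation gives $0 → loss $1535.
Maximum loss: $1535.

$1535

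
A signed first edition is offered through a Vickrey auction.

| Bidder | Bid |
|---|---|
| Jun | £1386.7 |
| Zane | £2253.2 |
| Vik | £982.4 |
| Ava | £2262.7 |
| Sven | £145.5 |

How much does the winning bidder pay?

Highest bid: Ava at £2262.7, so Ava wins.
Second-highest bid: Zane at £2253.2 — that is the price the winner pays.

£2253.2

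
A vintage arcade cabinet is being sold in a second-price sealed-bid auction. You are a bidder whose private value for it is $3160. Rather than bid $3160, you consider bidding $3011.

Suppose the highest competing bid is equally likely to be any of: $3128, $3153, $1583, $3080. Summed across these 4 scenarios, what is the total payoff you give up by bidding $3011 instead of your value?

The deviation costs you only when the competing bid falls strictly between $3011 and $3160; elsewhere both bids give the same outcome.
$3128: truthful payoff $32, deviation payoff $0 → loss $32.
$3153: truthful payoff $7, deviation payoff $0 → loss $7.
$1583: outcomes coincide → loss $0.
$3080: truthful payoff $80, deviation payoff $0 → loss $80.
Total loss = $32 + $7 + $80 = $119.

$119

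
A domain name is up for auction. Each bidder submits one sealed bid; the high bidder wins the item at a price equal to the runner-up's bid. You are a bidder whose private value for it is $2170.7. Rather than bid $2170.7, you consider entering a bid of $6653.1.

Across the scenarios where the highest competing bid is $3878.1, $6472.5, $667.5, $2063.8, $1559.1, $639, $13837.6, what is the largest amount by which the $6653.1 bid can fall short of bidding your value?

$3878.1: truthful gives $0, deviation gives −$1707.4 → loss $1707.4.
$6472.5: truthful gives $0, deviation gives −$4301.8 → loss $4301.8.
$667.5: same outcome either way → loss $0.
$2063.8: same outcome either way → loss $0.
$1559.1: same outcome either way → loss $0.
$639: same outcome either way → loss $0.
$13837.6: same outcome either way → loss $0.
Maximum loss: $4301.8.

$4301.8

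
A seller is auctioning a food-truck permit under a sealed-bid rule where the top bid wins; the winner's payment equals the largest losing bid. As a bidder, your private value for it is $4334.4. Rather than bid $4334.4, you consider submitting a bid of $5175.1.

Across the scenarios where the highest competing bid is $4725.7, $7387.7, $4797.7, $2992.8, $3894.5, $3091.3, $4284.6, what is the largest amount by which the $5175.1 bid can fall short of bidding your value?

$463.3

$4725.7: truthful gives $0, deviation gives −$391.3 → loss $391.3.
$7387.7: same outcome either way → loss $0.
$4797.7: truthful gives $0, deviation gives −$463.3 → loss $463.3.
$2992.8: same outcome either way → loss $0.
$3894.5: same outcome either way → loss $0.
$3091.3: same outcome either way → loss $0.
$4284.6: same outcome either way → loss $0.
Maximum loss: $463.3.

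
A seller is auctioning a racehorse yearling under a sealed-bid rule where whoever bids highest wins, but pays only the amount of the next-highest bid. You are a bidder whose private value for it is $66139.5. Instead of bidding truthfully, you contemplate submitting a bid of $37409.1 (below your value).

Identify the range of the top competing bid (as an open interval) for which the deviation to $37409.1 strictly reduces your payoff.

($37409.1, $66139.5)

If the competing bid is below $37409.1, both bids win at the same price — no difference.
If it is above $66139.5, both bids lose — no difference.
If it lies strictly between $37409.1 and $66139.5, bidding your value wins at a price below your value (positive payoff) while bidding $37409.1 loses (payoff 0).
So the deviation strictly hurts on the open interval ($37409.1, $66139.5).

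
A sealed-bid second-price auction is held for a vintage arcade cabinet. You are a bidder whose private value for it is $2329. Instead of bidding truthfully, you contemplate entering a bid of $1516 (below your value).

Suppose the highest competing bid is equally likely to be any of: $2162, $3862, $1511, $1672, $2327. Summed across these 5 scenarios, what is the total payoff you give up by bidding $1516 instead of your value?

The deviation costs you only when the competing bid falls strictly between $1516 and $2329; elsewhere both bids give the same outcome.
$2162: truthful payoff $167, deviation payoff $0 → loss $167.
$3862: outcomes coincide → loss $0.
$1511: outcomes coincide → loss $0.
$1672: truthful payoff $657, deviation payoff $0 → loss $657.
$2327: truthful payoff $2, deviation payoff $0 → loss $2.
Total loss = $167 + $657 + $2 = $826.

$826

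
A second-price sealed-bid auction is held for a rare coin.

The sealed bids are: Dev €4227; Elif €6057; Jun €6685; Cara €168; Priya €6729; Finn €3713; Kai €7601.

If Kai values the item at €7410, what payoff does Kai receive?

€681

Highest bid: Kai at €7601, so Kai wins.
Second-highest bid: Priya at €6729 — that is the price the winner pays.
Kai's payoff = value − price = €7410 − €6729 = €681.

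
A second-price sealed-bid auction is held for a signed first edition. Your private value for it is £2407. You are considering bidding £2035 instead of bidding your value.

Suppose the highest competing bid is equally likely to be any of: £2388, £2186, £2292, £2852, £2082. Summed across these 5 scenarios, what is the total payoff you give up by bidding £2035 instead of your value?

The deviation costs you only when the competing bid falls strictly between £2035 and £2407; elsewhere both bids give the same outcome.
£2388: truthful payoff £19, deviation payoff £0 → loss £19.
£2186: truthful payoff £221, deviation payoff £0 → loss £221.
£2292: truthful payoff £115, deviation payoff £0 → loss £115.
£2852: outcomes coincide → loss £0.
£2082: truthful payoff £325, deviation payoff £0 → loss £325.
Total loss = £19 + £221 + £115 + £325 = £680.

£680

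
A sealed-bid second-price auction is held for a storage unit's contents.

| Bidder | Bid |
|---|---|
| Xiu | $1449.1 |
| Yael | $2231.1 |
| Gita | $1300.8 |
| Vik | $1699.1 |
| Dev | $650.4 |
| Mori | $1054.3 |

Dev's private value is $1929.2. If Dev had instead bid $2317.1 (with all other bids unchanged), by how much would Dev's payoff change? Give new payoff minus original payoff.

The highest bid among the other bidders is $2231.1; Dev's bid doesn't change that.
Original bid $650.4: Dev is not highest (top rival bid is $2231.1); payoff $0.
Alternative bid $2317.1: Dev is highest, pays the top rival bid $2231.1; payoff $1929.2 − $2231.1 = −$301.9.
Change in payoff = −$301.9 − ($0) = −$301.9.

−$301.9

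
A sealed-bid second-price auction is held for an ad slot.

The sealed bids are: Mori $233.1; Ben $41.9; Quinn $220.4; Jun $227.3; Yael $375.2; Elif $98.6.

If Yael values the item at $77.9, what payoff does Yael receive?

−$155.2

Highest bid: Yael at $375.2, so Yael wins.
Second-highest bid: Mori at $233.1 — that is the price the winner pays.
Yael's payoff = value − price = $77.9 − $233.1 = −$155.2.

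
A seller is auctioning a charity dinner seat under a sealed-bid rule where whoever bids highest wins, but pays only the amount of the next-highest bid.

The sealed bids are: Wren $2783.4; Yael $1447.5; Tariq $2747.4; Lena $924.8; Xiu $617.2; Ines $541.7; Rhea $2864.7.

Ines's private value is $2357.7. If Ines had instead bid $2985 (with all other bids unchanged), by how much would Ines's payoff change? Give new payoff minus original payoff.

−$507

The highest bid among the other bidders is $2864.7; Ines's bid doesn't change that.
Original bid $541.7: Ines is not highest (top rival bid is $2864.7); payoff $0.
Alternative bid $2985: Ines is highest, pays the top rival bid $2864.7; payoff $2357.7 − $2864.7 = −$507.
Change in payoff = −$507 − ($0) = −$507.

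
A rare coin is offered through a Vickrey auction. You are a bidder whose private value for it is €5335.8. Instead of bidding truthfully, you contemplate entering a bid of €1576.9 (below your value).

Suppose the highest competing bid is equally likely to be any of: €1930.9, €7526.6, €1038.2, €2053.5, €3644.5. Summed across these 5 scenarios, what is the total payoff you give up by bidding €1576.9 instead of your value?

The deviation costs you only when the competing bid falls strictly between €1576.9 and €5335.8; elsewhere both bids give the same outcome.
€1930.9: truthful payoff €3404.9, deviation payoff €0 → loss €3404.9.
€7526.6: outcomes coincide → loss €0.
€1038.2: outcomes coincide → loss €0.
€2053.5: truthful payoff €3282.3, deviation payoff €0 → loss €3282.3.
€3644.5: truthful payoff €1691.3, deviation payoff €0 → loss €1691.3.
Total loss = €3404.9 + €3282.3 + €1691.3 = €8378.5.

€8378.5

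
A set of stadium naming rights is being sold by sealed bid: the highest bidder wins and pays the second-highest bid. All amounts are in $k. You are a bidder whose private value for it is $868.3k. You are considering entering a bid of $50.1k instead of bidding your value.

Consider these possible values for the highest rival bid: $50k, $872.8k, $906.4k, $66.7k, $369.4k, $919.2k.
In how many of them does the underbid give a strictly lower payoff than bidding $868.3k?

2

The deviation hurts exactly when the highest competing bid lies strictly between $50.1k and $868.3k — underbidding then forfeits a profitable win.
$50k: below both → same outcome either way.
$872.8k: above both → same outcome either way.
$906.4k: above both → same outcome either way.
$66.7k: inside the interval → strictly worse (loss $801.6k).
$369.4k: inside the interval → strictly worse (loss $498.9k).
$919.2k: above both → same outcome either way.
Count: 2.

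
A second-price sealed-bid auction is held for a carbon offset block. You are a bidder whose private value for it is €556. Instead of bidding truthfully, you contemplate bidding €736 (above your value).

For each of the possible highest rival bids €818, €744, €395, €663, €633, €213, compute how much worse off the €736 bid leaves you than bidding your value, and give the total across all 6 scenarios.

The deviation costs you only when the competing bid falls strictly between €556 and €736; elsewhere both bids give the same outcome.
€818: outcomes coincide → loss €0.
€744: outcomes coincide → loss €0.
€395: outcomes coincide → loss €0.
€663: truthful payoff €0, deviation payoff −€107 → loss €107.
€633: truthful payoff €0, deviation payoff −€77 → loss €77.
€213: outcomes coincide → loss €0.
Total loss = €107 + €77 = €184.

€184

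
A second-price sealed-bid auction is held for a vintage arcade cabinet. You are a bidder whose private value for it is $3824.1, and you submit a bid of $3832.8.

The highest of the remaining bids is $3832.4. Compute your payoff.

Your bid $3832.8 exceeds the highest competing bid $3832.4, so you win.
In a second-price auction the winner pays the second-highest bid, $3832.4.
Payoff = value − price = $3824.1 − $3832.4 = −$8.3.

−$8.3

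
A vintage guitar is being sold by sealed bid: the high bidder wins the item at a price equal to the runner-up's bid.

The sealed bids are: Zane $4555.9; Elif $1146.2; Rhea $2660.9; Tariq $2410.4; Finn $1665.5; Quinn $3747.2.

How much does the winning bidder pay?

Highest bid: Zane at $4555.9, so Zane wins.
Second-highest bid: Quinn at $3747.2 — that is the price the winner pays.

$3747.2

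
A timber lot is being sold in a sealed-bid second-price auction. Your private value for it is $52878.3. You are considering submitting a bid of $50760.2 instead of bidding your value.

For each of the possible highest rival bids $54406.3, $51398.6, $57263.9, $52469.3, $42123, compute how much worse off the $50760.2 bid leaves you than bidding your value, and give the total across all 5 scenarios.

$1888.7

The deviation costs you only when the competing bid falls strictly between $50760.2 and $52878.3; elsewhere both bids give the same outcome.
$54406.3: outcomes coincide → loss $0.
$51398.6: truthful payoff $1479.7, deviation payoff $0 → loss $1479.7.
$57263.9: outcomes coincide → loss $0.
$52469.3: truthful payoff $409, deviation payoff $0 → loss $409.
$42123: outcomes coincide → loss $0.
Total loss = $1479.7 + $409 = $1888.7.
Truthful bidding weakly dominates here: raising your bid can only win items priced above your value, and lowering it can only forfeit items priced below.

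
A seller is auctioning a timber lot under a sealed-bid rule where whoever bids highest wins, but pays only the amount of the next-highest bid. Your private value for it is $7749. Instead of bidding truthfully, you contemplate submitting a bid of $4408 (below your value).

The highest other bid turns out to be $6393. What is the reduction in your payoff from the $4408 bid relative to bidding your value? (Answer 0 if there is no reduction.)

Bidding your value $7749: you win (since $7749 > $6393) and pay $6393. Payoff $1356.
Bidding $4408: you lose. Payoff $0.
The competing bid $6393 lies between your shaded bid and your value, so underbidding forfeits an item you could have won at a profitable price.
Loss from deviating = $1356 − ($0) = $1356.
In a second-price auction your bid sets only whether you win, not what you pay, so bidding your true value is weakly dominant.

$1356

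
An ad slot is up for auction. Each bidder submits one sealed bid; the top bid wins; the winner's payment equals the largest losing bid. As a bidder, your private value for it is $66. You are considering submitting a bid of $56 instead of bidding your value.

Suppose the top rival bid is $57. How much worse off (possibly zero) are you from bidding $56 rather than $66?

$9

Bidding your value $66: you win (since $66 > $57) and pay $57. Payoff $9.
Bidding $56: you lose. Payoff $0.
The competing bid $57 lies between your shaded bid and your value, so underbidding forfeits an item you could have won at a profitable price.
Loss from deviating = $9 − ($0) = $9.
Because the price is fixed by the runner-up's bid, deviating from your value can only change a good outcome into a bad one — never the reverse.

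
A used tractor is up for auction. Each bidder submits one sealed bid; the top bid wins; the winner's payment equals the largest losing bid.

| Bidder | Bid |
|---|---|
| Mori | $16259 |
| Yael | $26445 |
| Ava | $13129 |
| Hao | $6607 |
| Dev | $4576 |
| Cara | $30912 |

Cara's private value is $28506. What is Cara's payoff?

$2061

Highest bid: Cara at $30912, so Cara wins.
Second-highest bid: Yael at $26445 — that is the price the winner pays.
Cara's payoff = value − price = $28506 − $26445 = $2061.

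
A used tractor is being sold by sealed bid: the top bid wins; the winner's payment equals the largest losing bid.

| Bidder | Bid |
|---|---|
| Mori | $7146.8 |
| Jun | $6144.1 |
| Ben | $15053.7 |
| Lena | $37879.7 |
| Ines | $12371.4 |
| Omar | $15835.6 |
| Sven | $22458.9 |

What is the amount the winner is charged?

$22458.9

Highest bid: Lena at $37879.7, so Lena wins.
Second-highest bid: Sven at $22458.9 — that is the price the winner pays.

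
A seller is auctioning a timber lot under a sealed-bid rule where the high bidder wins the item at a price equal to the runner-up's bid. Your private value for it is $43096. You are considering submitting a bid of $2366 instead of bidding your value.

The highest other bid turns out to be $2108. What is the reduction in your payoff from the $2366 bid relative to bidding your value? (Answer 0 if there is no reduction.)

$0

Bidding your value $43096: you win (since $43096 > $2108) and pay $2108. Payoff $40988.
Bidding $2366: you win and pay $2108. Payoff $43096 − $2108 = $40988.
Difference = $40988 − $40988 = $0; both bids lead to the same outcome because the competing bid is below both your value and your alternative bid.
Because the price is fixed by the runner-up's bid, deviating from your value can only change a good outcome into a bad one — never the reverse.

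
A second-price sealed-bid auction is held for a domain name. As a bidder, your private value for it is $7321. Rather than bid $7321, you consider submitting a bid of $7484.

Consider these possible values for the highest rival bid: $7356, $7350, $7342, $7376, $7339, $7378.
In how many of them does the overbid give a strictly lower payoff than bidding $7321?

The deviation hurts exactly when the highest competing bid lies strictly between $7321 and $7484 — overbidding then wins at a price above your value.
$7356: inside the interval → strictly worse (loss $35).
$7350: inside the interval → strictly worse (loss $29).
$7342: inside the interval → strictly worse (loss $21).
$7376: inside the interval → strictly worse (loss $55).
$7339: inside the interval → strictly worse (loss $18).
$7378: inside the interval → strictly worse (loss $57).
Count: 6.

6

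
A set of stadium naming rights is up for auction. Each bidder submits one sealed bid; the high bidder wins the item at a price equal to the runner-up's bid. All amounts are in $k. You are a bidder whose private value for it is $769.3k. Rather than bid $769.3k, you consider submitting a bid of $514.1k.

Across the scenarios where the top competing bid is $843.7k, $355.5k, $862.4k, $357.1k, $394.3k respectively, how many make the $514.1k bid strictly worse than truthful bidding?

0

The deviation hurts exactly when the highest competing bid lies strictly between $514.1k and $769.3k — underbidding then forfeits a profitable win.
$843.7k: above both → same outcome either way.
$355.5k: below both → same outcome either way.
$862.4k: above both → same outcome either way.
$357.1k: below both → same outcome either way.
$394.3k: below both → same outcome either way.
Count: 0.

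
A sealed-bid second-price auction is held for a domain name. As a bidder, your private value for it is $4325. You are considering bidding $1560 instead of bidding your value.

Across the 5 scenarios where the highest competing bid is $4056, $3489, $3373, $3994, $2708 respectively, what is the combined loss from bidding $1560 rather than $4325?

The deviation costs you only when the competing bid falls strictly between $1560 and $4325; elsewhere both bids give the same outcome.
$4056: truthful payoff $269, deviation payoff $0 → loss $269.
$3489: truthful payoff $836, deviation payoff $0 → loss $836.
$3373: truthful payoff $952, deviation payoff $0 → loss $952.
$3994: truthful payoff $331, deviation payoff $0 → loss $331.
$2708: truthful payoff $1617, deviation payoff $0 → loss $1617.
Total loss = $269 + $836 + $952 + $331 + $1617 = $4005.

$4005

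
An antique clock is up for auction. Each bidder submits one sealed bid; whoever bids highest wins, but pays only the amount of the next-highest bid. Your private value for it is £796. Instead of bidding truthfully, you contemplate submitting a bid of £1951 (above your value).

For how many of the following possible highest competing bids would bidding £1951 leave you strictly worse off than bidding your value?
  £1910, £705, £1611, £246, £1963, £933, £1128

The deviation hurts exactly when the highest competing bid lies strictly between £796 and £1951 — overbidding then wins at a price above your value.
£1910: inside the interval → strictly worse (loss £1114).
£705: below both → same outcome either way.
£1611: inside the interval → strictly worse (loss £815).
£246: below both → same outcome either way.
£1963: above both → same outcome either way.
£933: inside the interval → strictly worse (loss £137).
£1128: inside the interval → strictly worse (loss £332).
Count: 4.

4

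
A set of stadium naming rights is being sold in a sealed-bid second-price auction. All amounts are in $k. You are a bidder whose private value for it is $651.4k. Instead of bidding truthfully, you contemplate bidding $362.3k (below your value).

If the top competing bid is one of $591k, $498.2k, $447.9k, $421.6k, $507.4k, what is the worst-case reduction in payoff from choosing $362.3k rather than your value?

$591k: truthful gives $60.4k, deviation gives $0k → loss $60.4k.
$498.2k: truthful gives $153.2k, deviation gives $0k → loss $153.2k.
$447.9k: truthful gives $203.5k, deviation gives $0k → loss $203.5k.
$421.6k: truthful gives $229.8k, deviation gives $0k → loss $229.8k.
$507.4k: truthful gives $144k, deviation gives $0k → loss $144k.
Maximum loss: $229.8k.

$229.8k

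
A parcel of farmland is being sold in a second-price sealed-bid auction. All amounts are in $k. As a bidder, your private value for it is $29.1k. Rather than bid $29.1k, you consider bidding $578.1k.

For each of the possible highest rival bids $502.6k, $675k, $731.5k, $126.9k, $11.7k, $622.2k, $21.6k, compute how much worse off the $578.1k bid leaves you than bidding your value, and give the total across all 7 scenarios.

The deviation costs you only when the competing bid falls strictly between $29.1k and $578.1k; elsewhere both bids give the same outcome.
$502.6k: truthful payoff $0k, deviation payoff −$473.5k → loss $473.5k.
$675k: outcomes coincide → loss $0k.
$731.5k: outcomes coincide → loss $0k.
$126.9k: truthful payoff $0k, deviation payoff −$97.8k → loss $97.8k.
$11.7k: outcomes coincide → loss $0k.
$622.2k: outcomes coincide → loss $0k.
$21.6k: outcomes coincide → loss $0k.
Total loss = $473.5k + $97.8k = $571.3k.

$571.3k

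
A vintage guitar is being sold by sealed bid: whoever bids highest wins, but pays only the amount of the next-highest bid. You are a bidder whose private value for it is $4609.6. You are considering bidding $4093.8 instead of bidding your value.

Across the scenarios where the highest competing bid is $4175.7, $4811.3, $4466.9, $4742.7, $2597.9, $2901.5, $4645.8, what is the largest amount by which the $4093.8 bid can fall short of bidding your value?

$433.9

$4175.7: truthful gives $433.9, deviation gives $0 → loss $433.9.
$4811.3: same outcome either way → loss $0.
$4466.9: truthful gives $142.7, deviation gives $0 → loss $142.7.
$4742.7: same outcome either way → loss $0.
$2597.9: same outcome either way → loss $0.
$2901.5: same outcome either way → loss $0.
$4645.8: same outcome either way → loss $0.
Maximum loss: $433.9.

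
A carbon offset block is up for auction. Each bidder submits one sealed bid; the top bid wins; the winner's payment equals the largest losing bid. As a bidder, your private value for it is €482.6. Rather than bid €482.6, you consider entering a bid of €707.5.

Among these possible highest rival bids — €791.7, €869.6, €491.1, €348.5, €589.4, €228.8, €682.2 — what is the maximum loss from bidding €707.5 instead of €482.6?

€199.6

€791.7: same outcome either way → loss €0.
€869.6: same outcome either way → loss €0.
€491.1: truthful gives €0, deviation gives −€8.5 → loss €8.5.
€348.5: same outcome either way → loss €0.
€589.4: truthful gives €0, deviation gives −€106.8 → loss €106.8.
€228.8: same outcome either way → loss €0.
€682.2: truthful gives €0, deviation gives −€199.6 → loss €199.6.
Maximum loss: €199.6.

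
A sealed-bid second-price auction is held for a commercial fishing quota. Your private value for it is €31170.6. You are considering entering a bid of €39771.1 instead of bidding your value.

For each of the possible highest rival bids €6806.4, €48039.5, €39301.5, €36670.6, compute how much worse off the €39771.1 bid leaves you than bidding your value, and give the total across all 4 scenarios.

The deviation costs you only when the competing bid falls strictly between €31170.6 and €39771.1; elsewhere both bids give the same outcome.
€6806.4: outcomes coincide → loss €0.
€48039.5: outcomes coincide → loss €0.
€39301.5: truthful payoff €0, deviation payoff −€8130.9 → loss €8130.9.
€36670.6: truthful payoff €0, deviation payoff −€5500 → loss €5500.
Total loss = €8130.9 + €5500 = €13630.9.

€13630.9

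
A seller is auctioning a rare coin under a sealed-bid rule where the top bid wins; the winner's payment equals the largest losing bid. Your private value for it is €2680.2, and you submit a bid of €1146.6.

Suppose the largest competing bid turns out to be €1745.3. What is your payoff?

€0

Your bid €1146.6 is below the highest competing bid €1745.3, so you lose.
A losing bidder pays nothing and receives nothing: payoff = €0.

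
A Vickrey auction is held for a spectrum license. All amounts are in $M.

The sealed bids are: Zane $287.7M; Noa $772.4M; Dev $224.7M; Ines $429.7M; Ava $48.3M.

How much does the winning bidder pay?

Highest bid: Noa at $772.4M, so Noa wins.
Second-highest bid: Ines at $429.7M — that is the price the winner pays.

$429.7M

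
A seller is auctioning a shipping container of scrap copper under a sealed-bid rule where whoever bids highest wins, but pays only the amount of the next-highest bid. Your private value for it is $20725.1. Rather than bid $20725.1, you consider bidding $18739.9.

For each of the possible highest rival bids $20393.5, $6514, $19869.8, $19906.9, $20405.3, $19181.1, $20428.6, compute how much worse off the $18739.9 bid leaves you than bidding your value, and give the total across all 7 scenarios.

$4165.4

The deviation costs you only when the competing bid falls strictly between $18739.9 and $20725.1; elsewhere both bids give the same outcome.
$20393.5: truthful payoff $331.6, deviation payoff $0 → loss $331.6.
$6514: outcomes coincide → loss $0.
$19869.8: truthful payoff $855.3, deviation payoff $0 → loss $855.3.
$19906.9: truthful payoff $818.2, deviation payoff $0 → loss $818.2.
$20405.3: truthful payoff $319.8, deviation payoff $0 → loss $319.8.
$19181.1: truthful payoff $1544, deviation payoff $0 → loss $1544.
$20428.6: truthful payoff $296.5, deviation payoff $0 → loss $296.5.
Total loss = $331.6 + $855.3 + $818.2 + $319.8 + $1544 + $296.5 = $4165.4.
In a second-price auction your bid sets only whether you win, not what you pay, so bidding your true value is weakly dominant.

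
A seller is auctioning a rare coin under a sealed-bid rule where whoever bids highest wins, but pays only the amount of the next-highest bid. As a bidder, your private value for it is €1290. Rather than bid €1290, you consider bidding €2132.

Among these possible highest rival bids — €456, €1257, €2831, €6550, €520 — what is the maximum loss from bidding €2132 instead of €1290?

€0

€456: same outcome either way → loss €0.
€1257: same outcome either way → loss €0.
€2831: same outcome either way → loss €0.
€6550: same outcome either way → loss €0.
€520: same outcome either way → loss €0.
Maximum loss: €0.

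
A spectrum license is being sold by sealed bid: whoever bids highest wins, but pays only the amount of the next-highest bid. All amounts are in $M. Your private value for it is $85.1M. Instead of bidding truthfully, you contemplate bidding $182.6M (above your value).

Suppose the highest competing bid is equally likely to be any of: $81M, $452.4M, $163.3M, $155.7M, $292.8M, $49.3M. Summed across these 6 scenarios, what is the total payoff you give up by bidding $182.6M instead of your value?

$148.8M

The deviation costs you only when the competing bid falls strictly between $85.1M and $182.6M; elsewhere both bids give the same outcome.
$81M: outcomes coincide → loss $0M.
$452.4M: outcomes coincide → loss $0M.
$163.3M: truthful payoff $0M, deviation payoff −$78.2M → loss $78.2M.
$155.7M: truthful payoff $0M, deviation payoff −$70.6M → loss $70.6M.
$292.8M: outcomes coincide → loss $0M.
$49.3M: outcomes coincide → loss $0M.
Total loss = $78.2M + $70.6M = $148.8M.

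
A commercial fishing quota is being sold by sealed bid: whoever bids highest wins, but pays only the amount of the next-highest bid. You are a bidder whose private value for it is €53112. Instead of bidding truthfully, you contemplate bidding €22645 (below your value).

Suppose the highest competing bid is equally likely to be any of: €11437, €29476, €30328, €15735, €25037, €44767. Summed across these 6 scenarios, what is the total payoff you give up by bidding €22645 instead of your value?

The deviation costs you only when the competing bid falls strictly between €22645 and €53112; elsewhere both bids give the same outcome.
€11437: outcomes coincide → loss €0.
€29476: truthful payoff €23636, deviation payoff €0 → loss €23636.
€30328: truthful payoff €22784, deviation payoff €0 → loss €22784.
€15735: outcomes coincide → loss €0.
€25037: truthful payoff €28075, deviation payoff €0 → loss €28075.
€44767: truthful payoff €8345, deviation payoff €0 → loss €8345.
Total loss = €23636 + €22784 + €28075 + €8345 = €82840.

€82840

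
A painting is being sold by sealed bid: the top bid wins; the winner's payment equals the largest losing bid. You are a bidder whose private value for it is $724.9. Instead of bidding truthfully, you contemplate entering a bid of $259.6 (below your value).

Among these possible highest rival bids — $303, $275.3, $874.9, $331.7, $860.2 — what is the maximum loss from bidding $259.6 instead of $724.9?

$449.6

$303: truthful gives $421.9, deviation gives $0 → loss $421.9.
$275.3: truthful gives $449.6, deviation gives $0 → loss $449.6.
$874.9: same outcome either way → loss $0.
$331.7: truthful gives $393.2, deviation gives $0 → loss $393.2.
$860.2: same outcome either way → loss $0.
Maximum loss: $449.6.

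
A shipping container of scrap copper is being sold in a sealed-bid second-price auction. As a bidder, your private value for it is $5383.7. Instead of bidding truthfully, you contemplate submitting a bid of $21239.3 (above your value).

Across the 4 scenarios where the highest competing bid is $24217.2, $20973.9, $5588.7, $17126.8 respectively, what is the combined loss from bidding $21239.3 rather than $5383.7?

$27538.3

The deviation costs you only when the competing bid falls strictly between $5383.7 and $21239.3; elsewhere both bids give the same outcome.
$24217.2: outcomes coincide → loss $0.
$20973.9: truthful payoff $0, deviation payoff −$15590.2 → loss $15590.2.
$5588.7: truthful payoff $0, deviation payoff −$205 → loss $205.
$17126.8: truthful payoff $0, deviation payoff −$11743.1 → loss $11743.1.
Total loss = $15590.2 + $205 + $11743.1 = $27538.3.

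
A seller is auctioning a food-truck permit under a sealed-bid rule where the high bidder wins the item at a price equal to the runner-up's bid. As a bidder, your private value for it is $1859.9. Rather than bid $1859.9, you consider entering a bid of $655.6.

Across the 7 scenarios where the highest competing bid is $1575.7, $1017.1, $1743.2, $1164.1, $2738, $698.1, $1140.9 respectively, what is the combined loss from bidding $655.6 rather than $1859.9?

The deviation costs you only when the competing bid falls strictly between $655.6 and $1859.9; elsewhere both bids give the same outcome.
$1575.7: truthful payoff $284.2, deviation payoff $0 → loss $284.2.
$1017.1: truthful payoff $842.8, deviation payoff $0 → loss $842.8.
$1743.2: truthful payoff $116.7, deviation payoff $0 → loss $116.7.
$1164.1: truthful payoff $695.8, deviation payoff $0 → loss $695.8.
$2738: outcomes coincide → loss $0.
$698.1: truthful payoff $1161.8, deviation payoff $0 → loss $1161.8.
$1140.9: truthful payoff $719, deviation payoff $0 → loss $719.
Total loss = $284.2 + $842.8 + $116.7 + $695.8 + $1161.8 + $719 = $3820.3.
Truthful bidding weakly dominates here: raising your bid can only win items priced above your value, and lowering it can only forfeit items priced below.

$3820.3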